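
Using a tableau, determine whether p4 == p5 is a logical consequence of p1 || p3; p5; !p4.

No

Initial set: {(p1 || p3); p5; !p4; !(p4 == p5)}.
(p1 || p3): β-rule — branch into p1  //  p3.
  branch 1 (add p1):
    !(p4 == p5): β-rule — branch into p4, !p5  //  !p4, p5.
      branch 1.1 (add p4, !p5):
        × closes — contains both p4 and !p4.
      branch 1.2 (add !p4, p5):
        ○ open, literals {p1=T, p4=F, p5=T}.
  branch 2 (add p3):
    !(p4 == p5): β-rule — branch into p4, !p5  //  !p4, p5.
      branch 2.1 (add p4, !p5):
        × closes — contains both p4 and !p4.
      branch 2.2 (add !p4, p5):
        ○ open, literals {p3=T, p4=F, p5=T}.
2 branches closed, 2 open.
An open branch gives a countermodel: p1=T, p4=F, p5=T (unmentioned atoms arbitrary); the premises hold there but the conclusion fails.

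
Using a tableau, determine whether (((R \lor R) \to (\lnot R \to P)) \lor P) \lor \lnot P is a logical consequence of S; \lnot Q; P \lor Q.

Initial set: {S; \lnot Q; (P \lor Q); \lnot ((((R \lor R) \to (\lnot R \to P)) \lor P) \lor \lnot P)}.
\lnot ((((R \lor R) \to (\lnot R \to P)) \lor P) \lor \lnot P): α-rule — add \lnot (((R \lor R) \to (\lnot R \to P)) \lor P), \lnot \lnot P.
\lnot (((R \lor R) \to (\lnot R \to P)) \lor P): α-rule — add \lnot ((R \lor R) \to (\lnot R \to P)), \lnot P.
× closes — contains both P and \lnot P.
All 1 branch closes.
Every branch closed, so the premises entail the conclusion.

Yes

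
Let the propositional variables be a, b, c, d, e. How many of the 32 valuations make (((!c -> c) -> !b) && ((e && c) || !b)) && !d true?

8

Initial set: {((((!c -> c) -> !b) && ((e && c) || !b)) && !d)}.
((((!c -> c) -> !b) && ((e && c) || !b)) && !d): α-rule — add (((!c -> c) -> !b) && ((e && c) || !b)), !d.
(((!c -> c) -> !b) && ((e && c) || !b)): α-rule — add ((!c -> c) -> !b), ((e && c) || !b).
((!c -> c) -> !b): β-rule — branch into !(!c -> c)  //  !b.
  branch 1 (add !(!c -> c)):
    !(!c -> c): α-rule — add !c, !c.
    ((e && c) || !b): β-rule — branch into (e && c)  //  !b.
      branch 1.1 (add (e && c)):
        (e && c): α-rule — add e, c.
        × closes — contains both c and !c.
      branch 1.2 (add !b):
        ○ open, literals {b=false, c=false, d=false}.
  branch 2 (add !b):
    ((e && c) || !b): β-rule — branch into (e && c)  //  !b.
      branch 2.1 (add (e && c)):
        (e && c): α-rule — add e, c.
        ○ open, literals {b=false, c=true, d=false, e=true}.
      branch 2.2 (add !b):
        ○ open, literals {b=false, d=false}.
1 branch closed, 3 open.
Each open branch fixes some atoms; the unmentioned ones are free. Counting distinct full assignments: branch {b=false, c=false, d=false} (a, e) contributes 4 new; branch {b=false, c=true, d=false, e=true} (a) contributes 2 new; branch {b=false, d=false} (a, c, e) contributes 2 new. Total: 8.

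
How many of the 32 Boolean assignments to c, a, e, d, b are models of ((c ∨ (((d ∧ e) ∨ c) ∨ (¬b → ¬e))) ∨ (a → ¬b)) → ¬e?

Initial set: {(((c ∨ (((d ∧ e) ∨ c) ∨ (¬b → ¬e))) ∨ (a → ¬b)) → ¬e)}.
(((c ∨ (((d ∧ e) ∨ c) ∨ (¬b → ¬e))) ∨ (a → ¬b)) → ¬e): β-rule — branch into ¬((c ∨ (((d ∧ e) ∨ c) ∨ (¬b → ¬e))) ∨ (a → ¬b))  //  ¬e.
  branch 1 (add ¬((c ∨ (((d ∧ e) ∨ c) ∨ (¬b → ¬e))) ∨ (a → ¬b))):
    ¬((c ∨ (((d ∧ e) ∨ c) ∨ (¬b → ¬e))) ∨ (a → ¬b)): α-rule — add ¬(c ∨ (((d ∧ e) ∨ c) ∨ (¬b → ¬e))), ¬(a → ¬b).
    ¬(c ∨ (((d ∧ e) ∨ c) ∨ (¬b → ¬e))): α-rule — add ¬c, ¬(((d ∧ e) ∨ c) ∨ (¬b → ¬e)).
    ¬(a → ¬b): α-rule — add a, ¬¬b.
    ¬(((d ∧ e) ∨ c) ∨ (¬b → ¬e)): α-rule — add ¬((d ∧ e) ∨ c), ¬(¬b → ¬e).
    ¬((d ∧ e) ∨ c): α-rule — add ¬(d ∧ e), ¬c.
    ¬(¬b → ¬e): α-rule — add ¬b, ¬¬e.
    × closes — contains both b and ¬b.
  branch 2 (add ¬e):
    ○ open, literals {e=0}.
1 branch closed, 1 open.
Each open branch fixes some atoms; the unmentioned ones are free. Counting distinct full assignments: branch {e=0} (c, a, d, b) contributes 16 new. Total: 16.

16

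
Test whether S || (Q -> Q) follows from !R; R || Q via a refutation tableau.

Yes

Initial set: {!R; (R || Q); !(S || (Q -> Q))}.
!(S || (Q -> Q)): α-rule — add !S, !(Q -> Q).
!(Q -> Q): α-rule — add Q, !Q.
× closes — contains both Q and !Q.
All 1 branch closes.
Every branch closed, so the premises entail the conclusion.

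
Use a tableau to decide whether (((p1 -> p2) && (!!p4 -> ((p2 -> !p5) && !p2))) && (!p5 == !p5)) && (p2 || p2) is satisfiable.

Initial set: {((((p1 -> p2) && (!!p4 -> ((p2 -> !p5) && !p2))) && (!p5 == !p5)) && (p2 || p2))}.
((((p1 -> p2) && (!!p4 -> ((p2 -> !p5) && !p2))) && (!p5 == !p5)) && (p2 || p2)): α-rule — add (((p1 -> p2) && (!!p4 -> ((p2 -> !p5) && !p2))) && (!p5 == !p5)), (p2 || p2).
(((p1 -> p2) && (!!p4 -> ((p2 -> !p5) && !p2))) && (!p5 == !p5)): α-rule — add ((p1 -> p2) && (!!p4 -> ((p2 -> !p5) && !p2))), (!p5 == !p5).
((p1 -> p2) && (!!p4 -> ((p2 -> !p5) && !p2))): α-rule — add (p1 -> p2), (!!p4 -> ((p2 -> !p5) && !p2)).
(p2 || p2): β-rule — branch into p2  //  p2.
  branch 1 (add p2):
    (!p5 == !p5): β-rule — branch into !p5, !p5  //  !!p5, !!p5.
      branch 1.1 (add !p5, !p5):
        (p1 -> p2): β-rule — branch into !p1  //  p2.
          branch 1.1.1 (add !p1):
            (!!p4 -> ((p2 -> !p5) && !p2)): β-rule — branch into !!!p4  //  ((p2 -> !p5) && !p2).
              branch 1.1.1.1 (add !!!p4):
                !!!p4: drop double negation, giving !p4.
                ○ open, literals {p1=0, p2=1, p4=0, p5=0}.
              branch 1.1.1.2 (add ((p2 -> !p5) && !p2)):
                ((p2 -> !p5) && !p2): α-rule — add (p2 -> !p5), !p2.
                × closes — contains both p2 and !p2.
          branch 1.1.2 (add p2):
            (!!p4 -> ((p2 -> !p5) && !p2)): β-rule — branch into !!!p4  //  ((p2 -> !p5) && !p2).
              branch 1.1.2.1 (add !!!p4):
                !!!p4: drop double negation, giving !p4.
                ○ open, literals {p2=1, p4=0, p5=0}.
              branch 1.1.2.2 (add ((p2 -> !p5) && !p2)):
                ((p2 -> !p5) && !p2): α-rule — add (p2 -> !p5), !p2.
                × closes — contains both p2 and !p2.
      branch 1.2 (add !!p5, !!p5):
        (p1 -> p2): β-rule — branch into !p1  //  p2.
          branch 1.2.1 (add !p1):
            (!!p4 -> ((p2 -> !p5) && !p2)): β-rule — branch into !!!p4  //  ((p2 -> !p5) && !p2).
              branch 1.2.1.1 (add !!!p4):
                !!!p4: drop double negation, giving !p4.
                ○ open, literals {p1=0, p2=1, p4=0, p5=1}.
              branch 1.2.1.2 (add ((p2 -> !p5) && !p2)):
                ((p2 -> !p5) && !p2): α-rule — add (p2 -> !p5), !p2.
                × closes — contains both p2 and !p2.
          branch 1.2.2 (add p2):
            (!!p4 -> ((p2 -> !p5) && !p2)): β-rule — branch into !!!p4  //  ((p2 -> !p5) && !p2).
              branch 1.2.2.1 (add !!!p4):
                !!!p4: drop double negation, giving !p4.
                ○ open, literals {p2=1, p4=0, p5=1}.
              branch 1.2.2.2 (add ((p2 -> !p5) && !p2)):
                ((p2 -> !p5) && !p2): α-rule — add (p2 -> !p5), !p2.
                × closes — contains both p2 and !p2.
  branch 2 (add p2):
    (!p5 == !p5): β-rule — branch into !p5, !p5  //  !!p5, !!p5.
      branch 2.1 (add !p5, !p5):
        (p1 -> p2): β-rule — branch into !p1  //  p2.
          branch 2.1.1 (add !p1):
            (!!p4 -> ((p2 -> !p5) && !p2)): β-rule — branch into !!!p4  //  ((p2 -> !p5) && !p2).
              branch 2.1.1.1 (add !!!p4):
                !!!p4: drop double negation, giving !p4.
                ○ open, literals {p1=0, p2=1, p4=0, p5=0}.
              branch 2.1.1.2 (add ((p2 -> !p5) && !p2)):
                ((p2 -> !p5) && !p2): α-rule — add (p2 -> !p5), !p2.
                × closes — contains both p2 and !p2.
          branch 2.1.2 (add p2):
            (!!p4 -> ((p2 -> !p5) && !p2)): β-rule — branch into !!!p4  //  ((p2 -> !p5) && !p2).
              branch 2.1.2.1 (add !!!p4):
                !!!p4: drop double negation, giving !p4.
                ○ open, literals {p2=1, p4=0, p5=0}.
              branch 2.1.2.2 (add ((p2 -> !p5) && !p2)):
                ((p2 -> !p5) && !p2): α-rule — add (p2 -> !p5), !p2.
                × closes — contains both p2 and !p2.
      branch 2.2 (add !!p5, !!p5):
        (p1 -> p2): β-rule — branch into !p1  //  p2.
          branch 2.2.1 (add !p1):
            (!!p4 -> ((p2 -> !p5) && !p2)): β-rule — branch into !!!p4  //  ((p2 -> !p5) && !p2).
              branch 2.2.1.1 (add !!!p4):
                !!!p4: drop double negation, giving !p4.
                ○ open, literals {p1=0, p2=1, p4=0, p5=1}.
              branch 2.2.1.2 (add ((p2 -> !p5) && !p2)):
                ((p2 -> !p5) && !p2): α-rule — add (p2 -> !p5), !p2.
                × closes — contains both p2 and !p2.
          branch 2.2.2 (add p2):
            (!!p4 -> ((p2 -> !p5) && !p2)): β-rule — branch into !!!p4  //  ((p2 -> !p5) && !p2).
              branch 2.2.2.1 (add !!!p4):
                !!!p4: drop double negation, giving !p4.
                ○ open, literals {p2=1, p4=0, p5=1}.
              branch 2.2.2.2 (add ((p2 -> !p5) && !p2)):
                ((p2 -> !p5) && !p2): α-rule — add (p2 -> !p5), !p2.
                × closes — contains both p2 and !p2.
8 branches closed, 8 open.
An open branch gives a satisfying assignment: p1=0, p2=1, p4=0, p5=0.

Satisfiable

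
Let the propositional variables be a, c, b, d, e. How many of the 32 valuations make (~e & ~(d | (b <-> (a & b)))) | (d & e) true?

10

Initial set: {((~e & ~(d | (b <-> (a & b)))) | (d & e))}.
((~e & ~(d | (b <-> (a & b)))) | (d & e)): β-rule — branch into (~e & ~(d | (b <-> (a & b))))  //  (d & e).
  branch 1 (add (~e & ~(d | (b <-> (a & b))))):
    (~e & ~(d | (b <-> (a & b)))): α-rule — add ~e, ~(d | (b <-> (a & b))).
    ~(d | (b <-> (a & b))): α-rule — add ~d, ~(b <-> (a & b)).
    ~(b <-> (a & b)): β-rule — branch into b, ~(a & b)  //  ~b, (a & b).
      branch 1.1 (add b, ~(a & b)):
        ~(a & b): β-rule — branch into ~a  //  ~b.
          branch 1.1.1 (add ~a):
            ○ open, literals {a=0, b=1, d=0, e=0}.
          branch 1.1.2 (add ~b):
            × closes — contains both b and ~b.
      branch 1.2 (add ~b, (a & b)):
        (a & b): α-rule — add a, b.
        × closes — contains both b and ~b.
  branch 2 (add (d & e)):
    (d & e): α-rule — add d, e.
    ○ open, literals {d=1, e=1}.
2 branches closed, 2 open.
Each open branch fixes some atoms; the unmentioned ones are free. Counting distinct full assignments: branch {a=0, b=1, d=0, e=0} (c) contributes 2 new; branch {d=1, e=1} (a, c, b) contributes 8 new. Total: 10.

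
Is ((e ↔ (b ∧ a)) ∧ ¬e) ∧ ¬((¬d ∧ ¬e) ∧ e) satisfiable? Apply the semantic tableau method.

Satisfiable

Initial set: {(((e ↔ (b ∧ a)) ∧ ¬e) ∧ ¬((¬d ∧ ¬e) ∧ e))}.
(((e ↔ (b ∧ a)) ∧ ¬e) ∧ ¬((¬d ∧ ¬e) ∧ e)): α-rule — add ((e ↔ (b ∧ a)) ∧ ¬e), ¬((¬d ∧ ¬e) ∧ e).
((e ↔ (b ∧ a)) ∧ ¬e): α-rule — add (e ↔ (b ∧ a)), ¬e.
¬((¬d ∧ ¬e) ∧ e): β-rule — branch into ¬(¬d ∧ ¬e)  //  ¬e.
  branch 1 (add ¬(¬d ∧ ¬e)):
    (e ↔ (b ∧ a)): β-rule — branch into e, (b ∧ a)  //  ¬e, ¬(b ∧ a).
      branch 1.1 (add e, (b ∧ a)):
        × closes — contains both e and ¬e.
      branch 1.2 (add ¬e, ¬(b ∧ a)):
        ¬(¬d ∧ ¬e): β-rule — branch into ¬¬d  //  ¬¬e.
          branch 1.2.1 (add ¬¬d):
            ¬(b ∧ a): β-rule — branch into ¬b  //  ¬a.
              branch 1.2.1.1 (add ¬b):
                ○ open, literals {b=0, d=1, e=0}.
              branch 1.2.1.2 (add ¬a):
                ○ open, literals {a=0, d=1, e=0}.
          branch 1.2.2 (add ¬¬e):
            × closes — contains both e and ¬e.
  branch 2 (add ¬e):
    (e ↔ (b ∧ a)): β-rule — branch into e, (b ∧ a)  //  ¬e, ¬(b ∧ a).
      branch 2.1 (add e, (b ∧ a)):
        × closes — contains both e and ¬e.
      branch 2.2 (add ¬e, ¬(b ∧ a)):
        ¬(b ∧ a): β-rule — branch into ¬b  //  ¬a.
          branch 2.2.1 (add ¬b):
            ○ open, literals {b=0, e=0}.
          branch 2.2.2 (add ¬a):
            ○ open, literals {a=0, e=0}.
3 branches closed, 4 open.
An open branch gives a satisfying assignment: b=0, d=1, e=0.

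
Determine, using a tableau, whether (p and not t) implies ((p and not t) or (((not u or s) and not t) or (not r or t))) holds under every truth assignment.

Assume the negation and expand:
Initial set: {not ((p and not t) implies ((p and not t) or (((not u or s) and not t) or (not r or t))))}.
not ((p and not t) implies ((p and not t) or (((not u or s) and not t) or (not r or t)))): α-rule — add (p and not t), not ((p and not t) or (((not u or s) and not t) or (not r or t))).
(p and not t): α-rule — add p, not t.
not ((p and not t) or (((not u or s) and not t) or (not r or t))): α-rule — add not (p and not t), not (((not u or s) and not t) or (not r or t)).
not (((not u or s) and not t) or (not r or t)): α-rule — add not ((not u or s) and not t), not (not r or t).
not (not r or t): α-rule — add not not r, not t.
not (p and not t): β-rule — branch into not p  //  not not t.
  branch 1 (add not p):
    × closes — contains both p and not p.
  branch 2 (add not not t):
    × closes — contains both t and not t.
All 2 branches close.
Every branch closed, so the negation is unsatisfiable and the formula is valid.

Valid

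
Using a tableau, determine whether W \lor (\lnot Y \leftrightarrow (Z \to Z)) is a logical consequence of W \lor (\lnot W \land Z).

No

Initial set: {(W \lor (\lnot W \land Z)); \lnot (W \lor (\lnot Y \leftrightarrow (Z \to Z)))}.
\lnot (W \lor (\lnot Y \leftrightarrow (Z \to Z))): α-rule — add \lnot W, \lnot (\lnot Y \leftrightarrow (Z \to Z)).
(W \lor (\lnot W \land Z)): β-rule — branch into W  //  (\lnot W \land Z).
  branch 1 (add W):
    × closes — contains both W and \lnot W.
  branch 2 (add (\lnot W \land Z)):
    (\lnot W \land Z): α-rule — add \lnot W, Z.
    \lnot (\lnot Y \leftrightarrow (Z \to Z)): β-rule — branch into \lnot Y, \lnot (Z \to Z)  //  \lnot \lnot Y, (Z \to Z).
      branch 2.1 (add \lnot Y, \lnot (Z \to Z)):
        \lnot (Z \to Z): α-rule — add Z, \lnot Z.
        × closes — contains both Z and \lnot Z.
      branch 2.2 (add \lnot \lnot Y, (Z \to Z)):
        (Z \to Z): β-rule — branch into \lnot Z  //  Z.
          branch 2.2.1 (add \lnot Z):
            × closes — contains both Z and \lnot Z.
          branch 2.2.2 (add Z):
            ○ open, literals {W=false, Y=true, Z=true}.
3 branches closed, 1 open.
An open branch gives a countermodel: W=false, Y=true, Z=true (unmentioned atoms arbitrary); the premises hold there but the conclusion fails.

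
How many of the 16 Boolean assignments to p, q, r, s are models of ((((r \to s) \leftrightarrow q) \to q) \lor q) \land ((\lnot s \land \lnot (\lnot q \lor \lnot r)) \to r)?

Initial set: {(((((r \to s) \leftrightarrow q) \to q) \lor q) \land ((\lnot s \land \lnot (\lnot q \lor \lnot r)) \to r))}.
(((((r \to s) \leftrightarrow q) \to q) \lor q) \land ((\lnot s \land \lnot (\lnot q \lor \lnot r)) \to r)): α-rule — add ((((r \to s) \leftrightarrow q) \to q) \lor q), ((\lnot s \land \lnot (\lnot q \lor \lnot r)) \to r).
((((r \to s) \leftrightarrow q) \to q) \lor q): β-rule — branch into (((r \to s) \leftrightarrow q) \to q)  //  q.
  branch 1 (add (((r \to s) \leftrightarrow q) \to q)):
    ((\lnot s \land \lnot (\lnot q \lor \lnot r)) \to r): β-rule — branch into \lnot (\lnot s \land \lnot (\lnot q \lor \lnot r))  //  r.
      branch 1.1 (add \lnot (\lnot s \land \lnot (\lnot q \lor \lnot r))):
        (((r \to s) \leftrightarrow q) \to q): β-rule — branch into \lnot ((r \to s) \leftrightarrow q)  //  q.
          branch 1.1.1 (add \lnot ((r \to s) \leftrightarrow q)):
            \lnot (\lnot s \land \lnot (\lnot q \lor \lnot r)): β-rule — branch into \lnot \lnot s  //  \lnot \lnot (\lnot q \lor \lnot r).
              branch 1.1.1.1 (add \lnot \lnot s):
                \lnot ((r \to s) \leftrightarrow q): β-rule — branch into (r \to s), \lnot q  //  \lnot (r \to s), q.
                  branch 1.1.1.1.1 (add (r \to s), \lnot q):
                    (r \to s): β-rule — branch into \lnot r  //  s.
                      branch 1.1.1.1.1.1 (add \lnot r):
                        ○ open, literals {q=0, r=0, s=1}.
                      branch 1.1.1.1.1.2 (add s):
                        ○ open, literals {q=0, s=1}.
                  branch 1.1.1.1.2 (add \lnot (r \to s), q):
                    \lnot (r \to s): α-rule — add r, \lnot s.
                    × closes — contains both s and \lnot s.
              branch 1.1.1.2 (add \lnot \lnot (\lnot q \lor \lnot r)):
                \lnot ((r \to s) \leftrightarrow q): β-rule — branch into (r \to s), \lnot q  //  \lnot (r \to s), q.
                  branch 1.1.1.2.1 (add (r \to s), \lnot q):
                    \lnot \lnot (\lnot q \lor \lnot r): β-rule — branch into \lnot q  //  \lnot r.
                      branch 1.1.1.2.1.1 (add \lnot q):
                        (r \to s): β-rule — branch into \lnot r  //  s.
                          branch 1.1.1.2.1.1.1 (add \lnot r):
                            ○ open, literals {q=0, r=0}.
                          branch 1.1.1.2.1.1.2 (add s):
                            ○ open, literals {q=0, s=1}.
                      branch 1.1.1.2.1.2 (add \lnot r):
                        (r \to s): β-rule — branch into \lnot r  //  s.
                          branch 1.1.1.2.1.2.1 (add \lnot r):
                            ○ open, literals {q=0, r=0}.
                          branch 1.1.1.2.1.2.2 (add s):
                            ○ open, literals {q=0, r=0, s=1}.
                  branch 1.1.1.2.2 (add \lnot (r \to s), q):
                    \lnot (r \to s): α-rule — add r, \lnot s.
                    \lnot \lnot (\lnot q \lor \lnot r): β-rule — branch into \lnot q  //  \lnot r.
                      branch 1.1.1.2.2.1 (add \lnot q):
                        × closes — contains both q and \lnot q.
                      branch 1.1.1.2.2.2 (add \lnot r):
                        × closes — contains both r and \lnot r.
          branch 1.1.2 (add q):
            \lnot (\lnot s \land \lnot (\lnot q \lor \lnot r)): β-rule — branch into \lnot \lnot s  //  \lnot \lnot (\lnot q \lor \lnot r).
              branch 1.1.2.1 (add \lnot \lnot s):
                ○ open, literals {q=1, s=1}.
              branch 1.1.2.2 (add \lnot \lnot (\lnot q \lor \lnot r)):
                \lnot \lnot (\lnot q \lor \lnot r): β-rule — branch into \lnot q  //  \lnot r.
                  branch 1.1.2.2.1 (add \lnot q):
                    × closes — contains both q and \lnot q.
                  branch 1.1.2.2.2 (add \lnot r):
                    ○ open, literals {q=1, r=0}.
      branch 1.2 (add r):
        (((r \to s) \leftrightarrow q) \to q): β-rule — branch into \lnot ((r \to s) \leftrightarrow q)  //  q.
          branch 1.2.1 (add \lnot ((r \to s) \leftrightarrow q)):
            \lnot ((r \to s) \leftrightarrow q): β-rule — branch into (r \to s), \lnot q  //  \lnot (r \to s), q.
              branch 1.2.1.1 (add (r \to s), \lnot q):
                (r \to s): β-rule — branch into \lnot r  //  s.
                  branch 1.2.1.1.1 (add \lnot r):
                    × closes — contains both r and \lnot r.
                  branch 1.2.1.1.2 (add s):
                    ○ open, literals {q=0, r=1, s=1}.
              branch 1.2.1.2 (add \lnot (r \to s), q):
                \lnot (r \to s): α-rule — add r, \lnot s.
                ○ open, literals {q=1, r=1, s=0}.
          branch 1.2.2 (add q):
            ○ open, literals {q=1, r=1}.
  branch 2 (add q):
    ((\lnot s \land \lnot (\lnot q \lor \lnot r)) \to r): β-rule — branch into \lnot (\lnot s \land \lnot (\lnot q \lor \lnot r))  //  r.
      branch 2.1 (add \lnot (\lnot s \land \lnot (\lnot q \lor \lnot r))):
        \lnot (\lnot s \land \lnot (\lnot q \lor \lnot r)): β-rule — branch into \lnot \lnot s  //  \lnot \lnot (\lnot q \lor \lnot r).
          branch 2.1.1 (add \lnot \lnot s):
            ○ open, literals {q=1, s=1}.
          branch 2.1.2 (add \lnot \lnot (\lnot q \lor \lnot r)):
            \lnot \lnot (\lnot q \lor \lnot r): β-rule — branch into \lnot q  //  \lnot r.
              branch 2.1.2.1 (add \lnot q):
                × closes — contains both q and \lnot q.
              branch 2.1.2.2 (add \lnot r):
                ○ open, literals {q=1, r=0}.
      branch 2.2 (add r):
        ○ open, literals {q=1, r=1}.
6 branches closed, 14 open.
Each open branch fixes some atoms; the unmentioned ones are free. Counting distinct full assignments: branch {q=0, r=0, s=1} (p) contributes 2 new; branch {q=0, s=1} (p, r) contributes 2 new; branch {q=0, r=0} (p, s) contributes 2 new; branch {q=0, s=1} (p, r) contributes 0 new; branch {q=0, r=0} (p, s) contributes 0 new; branch {q=0, r=0, s=1} (p) contributes 0 new; branch {q=1, s=1} (p, r) contributes 4 new; branch {q=1, r=0} (p, s) contributes 2 new; branch {q=0, r=1, s=1} (p) contributes 0 new; branch {q=1, r=1, s=0} (p) contributes 2 new; branch {q=1, r=1} (p, s) contributes 0 new; branch {q=1, s=1} (p, r) contributes 0 new; branch {q=1, r=0} (p, s) contributes 0 new; branch {q=1, r=1} (p, s) contributes 0 new. Total: 14.

14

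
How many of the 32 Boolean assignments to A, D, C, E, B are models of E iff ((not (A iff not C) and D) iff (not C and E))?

Initial set: {(E iff ((not (A iff not C) and D) iff (not C and E)))}.
(E iff ((not (A iff not C) and D) iff (not C and E))): β-rule — branch into E, ((not (A iff not C) and D) iff (not C and E))  //  not E, not ((not (A iff not C) and D) iff (not C and E)).
  branch 1 (add E, ((not (A iff not C) and D) iff (not C and E))):
    ((not (A iff not C) and D) iff (not C and E)): β-rule — branch into (not (A iff not C) and D), (not C and E)  //  not (not (A iff not C) and D), not (not C and E).
      branch 1.1 (add (not (A iff not C) and D), (not C and E)):
        (not (A iff not C) and D): α-rule — add not (A iff not C), D.
        (not C and E): α-rule — add not C, E.
        not (A iff not C): β-rule — branch into A, not not C  //  not A, not C.
          branch 1.1.1 (add A, not not C):
            × closes — contains both C and not C.
          branch 1.1.2 (add not A, not C):
            ○ open, literals {A=F, C=F, D=T, E=T}.
      branch 1.2 (add not (not (A iff not C) and D), not (not C and E)):
        not (not (A iff not C) and D): β-rule — branch into not not (A iff not C)  //  not D.
          branch 1.2.1 (add not not (A iff not C)):
            not (not C and E): β-rule — branch into not not C  //  not E.
              branch 1.2.1.1 (add not not C):
                not not (A iff not C): β-rule — branch into A, not C  //  not A, not not C.
                  branch 1.2.1.1.1 (add A, not C):
                    × closes — contains both C and not C.
                  branch 1.2.1.1.2 (add not A, not not C):
                    ○ open, literals {A=F, C=T, E=T}.
              branch 1.2.1.2 (add not E):
                × closes — contains both E and not E.
          branch 1.2.2 (add not D):
            not (not C and E): β-rule — branch into not not C  //  not E.
              branch 1.2.2.1 (add not not C):
                ○ open, literals {C=T, D=F, E=T}.
              branch 1.2.2.2 (add not E):
                × closes — contains both E and not E.
  branch 2 (add not E, not ((not (A iff not C) and D) iff (not C and E))):
    not ((not (A iff not C) and D) iff (not C and E)): β-rule — branch into (not (A iff not C) and D), not (not C and E)  //  not (not (A iff not C) and D), (not C and E).
      branch 2.1 (add (not (A iff not C) and D), not (not C and E)):
        (not (A iff not C) and D): α-rule — add not (A iff not C), D.
        not (not C and E): β-rule — branch into not not C  //  not E.
          branch 2.1.1 (add not not C):
            not (A iff not C): β-rule — branch into A, not not C  //  not A, not C.
              branch 2.1.1.1 (add A, not not C):
                ○ open, literals {A=T, C=T, D=T, E=F}.
              branch 2.1.1.2 (add not A, not C):
                × closes — contains both C and not C.
          branch 2.1.2 (add not E):
            not (A iff not C): β-rule — branch into A, not not C  //  not A, not C.
              branch 2.1.2.1 (add A, not not C):
                ○ open, literals {A=T, C=T, D=T, E=F}.
              branch 2.1.2.2 (add not A, not C):
                ○ open, literals {A=F, C=F, D=T, E=F}.
      branch 2.2 (add not (not (A iff not C) and D), (not C and E)):
        (not C and E): α-rule — add not C, E.
        × closes — contains both E and not E.
6 branches closed, 6 open.
Each open branch fixes some atoms; the unmentioned ones are free. Counting distinct full assignments: branch {A=F, C=F, D=T, E=T} (B) contributes 2 new; branch {A=F, C=T, E=T} (D, B) contributes 4 new; branch {C=T, D=F, E=T} (A, B) contributes 2 new; branch {A=T, C=T, D=T, E=F} (B) contributes 2 new; branch {A=T, C=T, D=T, E=F} (B) contributes 0 new; branch {A=F, C=F, D=T, E=F} (B) contributes 2 new. Total: 12.

12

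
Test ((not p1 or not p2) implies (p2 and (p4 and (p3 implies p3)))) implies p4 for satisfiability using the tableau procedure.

Satisfiable

Initial set: {(((not p1 or not p2) implies (p2 and (p4 and (p3 implies p3)))) implies p4)}.
(((not p1 or not p2) implies (p2 and (p4 and (p3 implies p3)))) implies p4): β-rule — branch into not ((not p1 or not p2) implies (p2 and (p4 and (p3 implies p3))))  //  p4.
  branch 1 (add not ((not p1 or not p2) implies (p2 and (p4 and (p3 implies p3))))):
    not ((not p1 or not p2) implies (p2 and (p4 and (p3 implies p3)))): α-rule — add (not p1 or not p2), not (p2 and (p4 and (p3 implies p3))).
    (not p1 or not p2): β-rule — branch into not p1  //  not p2.
      branch 1.1 (add not p1):
        not (p2 and (p4 and (p3 implies p3))): β-rule — branch into not p2  //  not (p4 and (p3 implies p3)).
          branch 1.1.1 (add not p2):
            ○ open, literals {p1=F, p2=F}.
          branch 1.1.2 (add not (p4 and (p3 implies p3))):
            not (p4 and (p3 implies p3)): β-rule — branch into not p4  //  not (p3 implies p3).
              branch 1.1.2.1 (add not p4):
                ○ open, literals {p1=F, p4=F}.
              branch 1.1.2.2 (add not (p3 implies p3)):
                not (p3 implies p3): α-rule — add p3, not p3.
                × closes — contains both p3 and not p3.
      branch 1.2 (add not p2):
        not (p2 and (p4 and (p3 implies p3))): β-rule — branch into not p2  //  not (p4 and (p3 implies p3)).
          branch 1.2.1 (add not p2):
            ○ open, literals {p2=F}.
          branch 1.2.2 (add not (p4 and (p3 implies p3))):
            not (p4 and (p3 implies p3)): β-rule — branch into not p4  //  not (p3 implies p3).
              branch 1.2.2.1 (add not p4):
                ○ open, literals {p2=F, p4=F}.
              branch 1.2.2.2 (add not (p3 implies p3)):
                not (p3 implies p3): α-rule — add p3, not p3.
                × closes — contains both p3 and not p3.
  branch 2 (add p4):
    ○ open, literals {p4=T}.
2 branches closed, 5 open.
An open branch gives a satisfying assignment: p1=F, p2=F.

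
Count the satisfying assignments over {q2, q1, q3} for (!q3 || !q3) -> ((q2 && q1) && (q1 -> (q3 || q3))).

4

Initial set: {((!q3 || !q3) -> ((q2 && q1) && (q1 -> (q3 || q3))))}.
((!q3 || !q3) -> ((q2 && q1) && (q1 -> (q3 || q3)))): β-rule — branch into !(!q3 || !q3)  //  ((q2 && q1) && (q1 -> (q3 || q3))).
  branch 1 (add !(!q3 || !q3)):
    !(!q3 || !q3): α-rule — add !!q3, !!q3.
    ○ open, literals {q3=1}.
  branch 2 (add ((q2 && q1) && (q1 -> (q3 || q3)))):
    ((q2 && q1) && (q1 -> (q3 || q3))): α-rule — add (q2 && q1), (q1 -> (q3 || q3)).
    (q2 && q1): α-rule — add q2, q1.
    (q1 -> (q3 || q3)): β-rule — branch into !q1  //  (q3 || q3).
      branch 2.1 (add !q1):
        × closes — contains both q1 and !q1.
      branch 2.2 (add (q3 || q3)):
        (q3 || q3): β-rule — branch into q3  //  q3.
          branch 2.2.1 (add q3):
            ○ open, literals {q1=1, q2=1, q3=1}.
          branch 2.2.2 (add q3):
            ○ open, literals {q1=1, q2=1, q3=1}.
1 branch closed, 3 open.
Each open branch fixes some atoms; the unmentioned ones are free. Counting distinct full assignments: branch {q3=1} (q2, q1) contributes 4 new; branch {q1=1, q2=1, q3=1} (none free) contributes 0 new; branch {q1=1, q2=1, q3=1} (none free) contributes 0 new. Total: 4.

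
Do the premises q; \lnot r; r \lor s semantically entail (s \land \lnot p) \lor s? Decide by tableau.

Yes

Initial set: {T q; T \lnot r; T (r \lor s); F ((s \land \lnot p) \lor s)}.
F ((s \land \lnot p) \lor s): α-rule — add F (s \land \lnot p), F s.
T (r \lor s): β-rule — branch into T r  //  T s.
  branch 1 (add T r):
    × closes — contains both r and \lnot r.
  branch 2 (add T s):
    × closes — contains both s and \lnot s.
All 2 branches close.
Every branch closed, so the premises entail the conclusion.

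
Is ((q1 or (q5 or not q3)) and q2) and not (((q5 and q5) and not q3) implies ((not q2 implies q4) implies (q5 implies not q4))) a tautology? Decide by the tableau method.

Not valid

Assume the negation and expand:
Initial set: {not (((q1 or (q5 or not q3)) and q2) and not (((q5 and q5) and not q3) implies ((not q2 implies q4) implies (q5 implies not q4))))}.
not (((q1 or (q5 or not q3)) and q2) and not (((q5 and q5) and not q3) implies ((not q2 implies q4) implies (q5 implies not q4)))): β-rule — branch into not ((q1 or (q5 or not q3)) and q2)  //  not not (((q5 and q5) and not q3) implies ((not q2 implies q4) implies (q5 implies not q4))).
  branch 1 (add not ((q1 or (q5 or not q3)) and q2)):
    not ((q1 or (q5 or not q3)) and q2): β-rule — branch into not (q1 or (q5 or not q3))  //  not q2.
      branch 1.1 (add not (q1 or (q5 or not q3))):
        not (q1 or (q5 or not q3)): α-rule — add not q1, not (q5 or not q3).
        not (q5 or not q3): α-rule — add not q5, not not q3.
        ○ open, literals {q1=F, q3=T, q5=F}.
      branch 1.2 (add not q2):
        ○ open, literals {q2=F}.
  branch 2 (add not not (((q5 and q5) and not q3) implies ((not q2 implies q4) implies (q5 implies not q4)))):
    not not (((q5 and q5) and not q3) implies ((not q2 implies q4) implies (q5 implies not q4))): β-rule — branch into not ((q5 and q5) and not q3)  //  ((not q2 implies q4) implies (q5 implies not q4)).
      branch 2.1 (add not ((q5 and q5) and not q3)):
        not ((q5 and q5) and not q3): β-rule — branch into not (q5 and q5)  //  not not q3.
          branch 2.1.1 (add not (q5 and q5)):
            not (q5 and q5): β-rule — branch into not q5  //  not q5.
              branch 2.1.1.1 (add not q5):
                ○ open, literals {q5=F}.
              branch 2.1.1.2 (add not q5):
                ○ open, literals {q5=F}.
          branch 2.1.2 (add not not q3):
            ○ open, literals {q3=T}.
      branch 2.2 (add ((not q2 implies q4) implies (q5 implies not q4))):
        ((not q2 implies q4) implies (q5 implies not q4)): β-rule — branch into not (not q2 implies q4)  //  (q5 implies not q4).
          branch 2.2.1 (add not (not q2 implies q4)):
            not (not q2 implies q4): α-rule — add not q2, not q4.
            ○ open, literals {q2=F, q4=F}.
          branch 2.2.2 (add (q5 implies not q4)):
            (q5 implies not q4): β-rule — branch into not q5  //  not q4.
              branch 2.2.2.1 (add not q5):
                ○ open, literals {q5=F}.
              branch 2.2.2.2 (add not q4):
                ○ open, literals {q4=F}.
0 branches closed, 8 open.
An open branch gives a countermodel: q1=F, q3=T, q5=F (unmentioned atoms arbitrary); under it the original formula is false.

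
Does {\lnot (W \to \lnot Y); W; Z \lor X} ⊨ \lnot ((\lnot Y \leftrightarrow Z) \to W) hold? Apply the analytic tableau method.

No

Initial set: {\lnot (W \to \lnot Y); W; (Z \lor X); \lnot \lnot ((\lnot Y \leftrightarrow Z) \to W)}.
\lnot (W \to \lnot Y): α-rule — add W, \lnot \lnot Y.
(Z \lor X): β-rule — branch into Z  //  X.
  branch 1 (add Z):
    \lnot \lnot ((\lnot Y \leftrightarrow Z) \to W): β-rule — branch into \lnot (\lnot Y \leftrightarrow Z)  //  W.
      branch 1.1 (add \lnot (\lnot Y \leftrightarrow Z)):
        \lnot (\lnot Y \leftrightarrow Z): β-rule — branch into \lnot Y, \lnot Z  //  \lnot \lnot Y, Z.
          branch 1.1.1 (add \lnot Y, \lnot Z):
            × closes — contains both Y and \lnot Y.
          branch 1.1.2 (add \lnot \lnot Y, Z):
            ○ open, literals {W=true, Y=true, Z=true}.
      branch 1.2 (add W):
        ○ open, literals {W=true, Y=true, Z=true}.
  branch 2 (add X):
    \lnot \lnot ((\lnot Y \leftrightarrow Z) \to W): β-rule — branch into \lnot (\lnot Y \leftrightarrow Z)  //  W.
      branch 2.1 (add \lnot (\lnot Y \leftrightarrow Z)):
        \lnot (\lnot Y \leftrightarrow Z): β-rule — branch into \lnot Y, \lnot Z  //  \lnot \lnot Y, Z.
          branch 2.1.1 (add \lnot Y, \lnot Z):
            × closes — contains both Y and \lnot Y.
          branch 2.1.2 (add \lnot \lnot Y, Z):
            ○ open, literals {W=true, X=true, Y=true, Z=true}.
      branch 2.2 (add W):
        ○ open, literals {W=true, X=true, Y=true}.
2 branches closed, 4 open.
An open branch gives a countermodel: W=true, Y=true, Z=true (unmentioned atoms arbitrary); the premises hold there but the conclusion fails.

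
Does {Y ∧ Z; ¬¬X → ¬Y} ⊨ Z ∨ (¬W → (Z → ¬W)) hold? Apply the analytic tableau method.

Initial set: {T (Y ∧ Z); T (¬¬X → ¬Y); F (Z ∨ (¬W → (Z → ¬W)))}.
T (Y ∧ Z): α-rule — add T Y, T Z.
F (Z ∨ (¬W → (Z → ¬W))): α-rule — add F Z, F (¬W → (Z → ¬W)).
× closes — contains both Z and ¬Z.
All 1 branch closes.
Every branch closed, so the premises entail the conclusion.

Yes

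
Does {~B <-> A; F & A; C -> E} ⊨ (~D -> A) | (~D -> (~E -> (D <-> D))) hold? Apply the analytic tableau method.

Initial set: {(~B <-> A); (F & A); (C -> E); ~((~D -> A) | (~D -> (~E -> (D <-> D))))}.
(F & A): α-rule — add F, A.
~((~D -> A) | (~D -> (~E -> (D <-> D)))): α-rule — add ~(~D -> A), ~(~D -> (~E -> (D <-> D))).
~(~D -> A): α-rule — add ~D, ~A.
× closes — contains both A and ~A.
All 1 branch closes.
Every branch closed, so the premises entail the conclusion.

Yes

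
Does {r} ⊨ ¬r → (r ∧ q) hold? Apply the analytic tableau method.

Yes

Initial set: {r; ¬(¬r → (r ∧ q))}.
¬(¬r → (r ∧ q)): α-rule — add ¬r, ¬(r ∧ q).
× closes — contains both r and ¬r.
All 1 branch closes.
Every branch closed, so the premises entail the conclusion.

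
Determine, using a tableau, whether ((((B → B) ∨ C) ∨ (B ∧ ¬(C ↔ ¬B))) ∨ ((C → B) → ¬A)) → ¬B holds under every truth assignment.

Not valid

Assume the negation and expand:
Initial set: {F (((((B → B) ∨ C) ∨ (B ∧ ¬(C ↔ ¬B))) ∨ ((C → B) → ¬A)) → ¬B)}.
F (((((B → B) ∨ C) ∨ (B ∧ ¬(C ↔ ¬B))) ∨ ((C → B) → ¬A)) → ¬B): α-rule — add T ((((B → B) ∨ C) ∨ (B ∧ ¬(C ↔ ¬B))) ∨ ((C → B) → ¬A)), F ¬B.
T ((((B → B) ∨ C) ∨ (B ∧ ¬(C ↔ ¬B))) ∨ ((C → B) → ¬A)): β-rule — branch into T (((B → B) ∨ C) ∨ (B ∧ ¬(C ↔ ¬B)))  //  T ((C → B) → ¬A).
  branch 1 (add T (((B → B) ∨ C) ∨ (B ∧ ¬(C ↔ ¬B)))):
    T (((B → B) ∨ C) ∨ (B ∧ ¬(C ↔ ¬B))): β-rule — branch into T ((B → B) ∨ C)  //  T (B ∧ ¬(C ↔ ¬B)).
      branch 1.1 (add T ((B → B) ∨ C)):
        T ((B → B) ∨ C): β-rule — branch into T (B → B)  //  T C.
          branch 1.1.1 (add T (B → B)):
            T (B → B): β-rule — branch into F B  //  T B.
              branch 1.1.1.1 (add F B):
                × closes — contains both B and ¬B.
              branch 1.1.1.2 (add T B):
                ○ open, literals {B=true}.
          branch 1.1.2 (add T C):
            ○ open, literals {B=true, C=true}.
      branch 1.2 (add T (B ∧ ¬(C ↔ ¬B))):
        T (B ∧ ¬(C ↔ ¬B)): α-rule — add T B, T ¬(C ↔ ¬B).
        T ¬(C ↔ ¬B): β-rule — branch into T C, F ¬B  //  F C, T ¬B.
          branch 1.2.1 (add T C, F ¬B):
            ○ open, literals {B=true, C=true}.
          branch 1.2.2 (add F C, T ¬B):
            × closes — contains both B and ¬B.
  branch 2 (add T ((C → B) → ¬A)):
    T ((C → B) → ¬A): β-rule — branch into F (C → B)  //  T ¬A.
      branch 2.1 (add F (C → B)):
        F (C → B): α-rule — add T C, F B.
        × closes — contains both B and ¬B.
      branch 2.2 (add T ¬A):
        ○ open, literals {A=false, B=true}.
3 branches closed, 4 open.
An open branch gives a countermodel: B=true (unmentioned atoms arbitrary); under it the original formula is false.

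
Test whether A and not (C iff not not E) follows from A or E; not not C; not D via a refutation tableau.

No

Initial set: {(A or E); not not C; not D; not (A and not (C iff not not E))}.
not not C: drop double negation, giving C.
(A or E): β-rule — branch into A  //  E.
  branch 1 (add A):
    not (A and not (C iff not not E)): β-rule — branch into not A  //  not not (C iff not not E).
      branch 1.1 (add not A):
        × closes — contains both A and not A.
      branch 1.2 (add not not (C iff not not E)):
        not not (C iff not not E): β-rule — branch into C, not not E  //  not C, not not not E.
          branch 1.2.1 (add C, not not E):
            not not E: drop double negation, giving E.
            ○ open, literals {A=T, C=T, D=F, E=T}.
          branch 1.2.2 (add not C, not not not E):
            × closes — contains both C and not C.
  branch 2 (add E):
    not (A and not (C iff not not E)): β-rule — branch into not A  //  not not (C iff not not E).
      branch 2.1 (add not A):
        ○ open, literals {A=F, C=T, D=F, E=T}.
      branch 2.2 (add not not (C iff not not E)):
        not not (C iff not not E): β-rule — branch into C, not not E  //  not C, not not not E.
          branch 2.2.1 (add C, not not E):
            not not E: drop double negation, giving E.
            ○ open, literals {C=T, D=F, E=T}.
          branch 2.2.2 (add not C, not not not E):
            × closes — contains both C and not C.
3 branches closed, 3 open.
An open branch gives a countermodel: A=T, C=T, D=F, E=T (unmentioned atoms arbitrary); the premises hold there but the conclusion fails.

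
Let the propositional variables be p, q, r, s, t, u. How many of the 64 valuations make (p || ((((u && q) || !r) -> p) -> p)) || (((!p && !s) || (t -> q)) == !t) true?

Initial set: {((p || ((((u && q) || !r) -> p) -> p)) || (((!p && !s) || (t -> q)) == !t))}.
((p || ((((u && q) || !r) -> p) -> p)) || (((!p && !s) || (t -> q)) == !t)): β-rule — branch into (p || ((((u && q) || !r) -> p) -> p))  //  (((!p && !s) || (t -> q)) == !t).
  branch 1 (add (p || ((((u && q) || !r) -> p) -> p))):
    (p || ((((u && q) || !r) -> p) -> p)): β-rule — branch into p  //  ((((u && q) || !r) -> p) -> p).
      branch 1.1 (add p):
        ○ open, literals {p=T}.
      branch 1.2 (add ((((u && q) || !r) -> p) -> p)):
        ((((u && q) || !r) -> p) -> p): β-rule — branch into !(((u && q) || !r) -> p)  //  p.
          branch 1.2.1 (add !(((u && q) || !r) -> p)):
            !(((u && q) || !r) -> p): α-rule — add ((u && q) || !r), !p.
            ((u && q) || !r): β-rule — branch into (u && q)  //  !r.
              branch 1.2.1.1 (add (u && q)):
                (u && q): α-rule — add u, q.
                ○ open, literals {p=F, q=T, u=T}.
              branch 1.2.1.2 (add !r):
                ○ open, literals {p=F, r=F}.
          branch 1.2.2 (add p):
            ○ open, literals {p=T}.
  branch 2 (add (((!p && !s) || (t -> q)) == !t)):
    (((!p && !s) || (t -> q)) == !t): β-rule — branch into ((!p && !s) || (t -> q)), !t  //  !((!p && !s) || (t -> q)), !!t.
      branch 2.1 (add ((!p && !s) || (t -> q)), !t):
        ((!p && !s) || (t -> q)): β-rule — branch into (!p && !s)  //  (t -> q).
          branch 2.1.1 (add (!p && !s)):
            (!p && !s): α-rule — add !p, !s.
            ○ open, literals {p=F, s=F, t=F}.
          branch 2.1.2 (add (t -> q)):
            (t -> q): β-rule — branch into !t  //  q.
              branch 2.1.2.1 (add !t):
                ○ open, literals {t=F}.
              branch 2.1.2.2 (add q):
                ○ open, literals {q=T, t=F}.
      branch 2.2 (add !((!p && !s) || (t -> q)), !!t):
        !((!p && !s) || (t -> q)): α-rule — add !(!p && !s), !(t -> q).
        !(t -> q): α-rule — add t, !q.
        !(!p && !s): β-rule — branch into !!p  //  !!s.
          branch 2.2.1 (add !!p):
            ○ open, literals {p=T, q=F, t=T}.
          branch 2.2.2 (add !!s):
            ○ open, literals {q=F, s=T, t=T}.
0 branches closed, 9 open.
Each open branch fixes some atoms; the unmentioned ones are free. Counting distinct full assignments: branch {p=T} (q, r, s, t, u) contributes 32 new; branch {p=F, q=T, u=T} (r, s, t) contributes 8 new; branch {p=F, r=F} (q, s, t, u) contributes 12 new; branch {p=T} (q, r, s, t, u) contributes 0 new; branch {p=F, s=F, t=F} (q, r, u) contributes 3 new; branch {t=F} (p, q, r, s, u) contributes 3 new; branch {q=T, t=F} (p, r, s, u) contributes 0 new; branch {p=T, q=F, t=T} (r, s, u) contributes 0 new; branch {q=F, s=T, t=T} (p, r, u) contributes 2 new. Total: 60.

60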